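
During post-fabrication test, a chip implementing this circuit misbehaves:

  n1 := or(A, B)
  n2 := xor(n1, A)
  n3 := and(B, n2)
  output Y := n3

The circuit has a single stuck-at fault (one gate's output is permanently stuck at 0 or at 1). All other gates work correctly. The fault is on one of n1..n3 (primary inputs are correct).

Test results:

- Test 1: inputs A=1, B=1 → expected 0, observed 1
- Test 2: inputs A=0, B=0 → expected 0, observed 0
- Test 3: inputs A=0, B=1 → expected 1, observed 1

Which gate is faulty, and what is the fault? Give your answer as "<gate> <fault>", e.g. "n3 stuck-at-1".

n2 stuck-at-1

Fault-free values for test 1 (A=1, B=1): n1=1, n2=0, n3=0, giving Y=0. Observed 1.
Test 1: faults giving observed 1 are {n1 stuck-at-0, n2 stuck-at-1, n3 stuck-at-1}.
Test 2 (A=0, B=0): fault-free n1=0, n2=0, n3=0 → 0; observed 0. Eliminates n3 stuck-at-1.
Test 3 (A=0, B=1): fault-free n1=1, n2=1, n3=1 → 1; observed 1. Eliminates n1 stuck-at-0.
Only n2 stuck-at-1 is consistent with every test.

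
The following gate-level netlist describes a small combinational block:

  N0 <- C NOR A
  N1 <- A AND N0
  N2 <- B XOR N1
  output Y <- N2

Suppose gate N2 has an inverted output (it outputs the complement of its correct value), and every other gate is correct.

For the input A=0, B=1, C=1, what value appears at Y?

Propagate with N2 forced: N0=0, N1=0, N2=0 [inverted output].
So Y = 0. (Without the fault it would be 1.)

0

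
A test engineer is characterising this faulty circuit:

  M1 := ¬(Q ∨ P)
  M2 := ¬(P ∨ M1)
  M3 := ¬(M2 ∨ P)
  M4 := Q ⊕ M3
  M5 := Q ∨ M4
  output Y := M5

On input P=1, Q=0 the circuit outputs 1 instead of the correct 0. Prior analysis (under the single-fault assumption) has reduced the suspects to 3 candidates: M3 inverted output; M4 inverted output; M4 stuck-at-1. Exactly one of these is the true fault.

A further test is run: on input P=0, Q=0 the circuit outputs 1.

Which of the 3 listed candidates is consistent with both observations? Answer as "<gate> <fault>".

Evaluate each candidate on input P=0, Q=0:
  M3 inverted output: M1=1, M2=0, M3=0 [inverted output], M4=0, M5=0 → 0 — eliminated
  M4 inverted output: M1=1, M2=0, M3=1, M4=0 [inverted output], M5=0 → 0 — eliminated
  M4 stuck-at-1: M1=1, M2=0, M3=1, M4=1 [stuck-at-1], M5=1 → 1 — matches
Only M4 stuck-at-1 reproduces the observed 1.

M4 stuck-at-1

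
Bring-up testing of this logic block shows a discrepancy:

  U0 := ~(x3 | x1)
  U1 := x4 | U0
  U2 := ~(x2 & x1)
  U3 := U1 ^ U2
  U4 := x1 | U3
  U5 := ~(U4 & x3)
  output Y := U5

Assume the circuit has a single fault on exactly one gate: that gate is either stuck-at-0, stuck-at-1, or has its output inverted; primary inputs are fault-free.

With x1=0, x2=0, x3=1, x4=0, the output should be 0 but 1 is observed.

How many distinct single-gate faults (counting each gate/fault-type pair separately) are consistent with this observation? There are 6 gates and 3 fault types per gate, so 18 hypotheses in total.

12

Fault-free: U0=0, U1=0, U2=1, U3=1, U4=1, U5=0 → 0. Observed 1.
  U0: stuck-at-1, inverted output ✓; others ✗
  U1: stuck-at-1, inverted output ✓; others ✗
  U2: stuck-at-0, inverted output ✓; others ✗
  U3: stuck-at-0, inverted output ✓; others ✗
  U4: stuck-at-0, inverted output ✓; others ✗
  U5: stuck-at-1, inverted output ✓; others ✗
Consistent faults: {U0 stuck-at-1, U0 inverted output, U1 stuck-at-1, U1 inverted output, U2 stuck-at-0, U2 inverted output, U3 stuck-at-0, U3 inverted output, U4 stuck-at-0, U4 inverted output, U5 stuck-at-1, U5 inverted output} — 12 in all.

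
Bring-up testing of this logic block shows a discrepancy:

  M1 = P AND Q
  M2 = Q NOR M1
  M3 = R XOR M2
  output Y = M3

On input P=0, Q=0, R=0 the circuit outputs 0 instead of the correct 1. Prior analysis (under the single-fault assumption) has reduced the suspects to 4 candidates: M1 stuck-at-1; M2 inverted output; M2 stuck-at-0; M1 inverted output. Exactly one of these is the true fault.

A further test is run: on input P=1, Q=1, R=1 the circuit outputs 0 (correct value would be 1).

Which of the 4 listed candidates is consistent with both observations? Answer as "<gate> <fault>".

Evaluate each candidate on input P=1, Q=1, R=1:
  M1 stuck-at-1: M1=1 [stuck-at-1], M2=0, M3=1 → 1 — eliminated
  M2 inverted output: M1=1, M2=1 [inverted output], M3=0 → 0 — matches
  M2 stuck-at-0: M1=1, M2=0 [stuck-at-0], M3=1 → 1 — eliminated
  M1 inverted output: M1=0 [inverted output], M2=0, M3=1 → 1 — eliminated
Only M2 inverted output reproduces the observed 0.

M2 inverted output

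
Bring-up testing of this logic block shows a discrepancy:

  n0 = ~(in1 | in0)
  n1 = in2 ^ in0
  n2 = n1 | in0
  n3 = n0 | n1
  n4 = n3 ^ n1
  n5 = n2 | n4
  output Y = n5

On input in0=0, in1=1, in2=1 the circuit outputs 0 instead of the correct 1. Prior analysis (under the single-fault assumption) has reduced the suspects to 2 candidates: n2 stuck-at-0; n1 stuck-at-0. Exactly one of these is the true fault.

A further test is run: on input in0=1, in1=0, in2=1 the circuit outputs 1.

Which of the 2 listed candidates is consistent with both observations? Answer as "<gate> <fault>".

Evaluate each candidate on input in0=1, in1=0, in2=1:
  n2 stuck-at-0: n0=0, n1=0, n2=0 [stuck-at-0], n3=0, n4=0, n5=0 → 0 — eliminated
  n1 stuck-at-0: n0=0, n1=0 [stuck-at-0], n2=1, n3=0, n4=0, n5=1 → 1 — matches
Only n1 stuck-at-0 reproduces the observed 1.

n1 stuck-at-0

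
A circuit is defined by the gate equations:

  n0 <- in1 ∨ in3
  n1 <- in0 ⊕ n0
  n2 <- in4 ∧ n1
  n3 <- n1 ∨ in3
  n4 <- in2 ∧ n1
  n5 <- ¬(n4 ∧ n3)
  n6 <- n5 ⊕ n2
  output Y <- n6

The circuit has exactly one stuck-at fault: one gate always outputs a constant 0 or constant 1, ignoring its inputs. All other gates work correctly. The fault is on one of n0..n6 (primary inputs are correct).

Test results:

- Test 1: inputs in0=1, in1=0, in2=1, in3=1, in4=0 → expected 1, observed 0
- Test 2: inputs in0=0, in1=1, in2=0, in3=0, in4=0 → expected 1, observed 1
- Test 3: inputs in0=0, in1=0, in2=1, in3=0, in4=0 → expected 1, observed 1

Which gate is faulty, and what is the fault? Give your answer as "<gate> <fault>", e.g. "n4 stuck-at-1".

Fault-free values for test 1 (in0=1, in1=0, in2=1, in3=1, in4=0): n0=1, n1=0, n2=0, n3=1, n4=0, n5=1, n6=1, giving Y=1. Observed 0.
Test 1: faults giving observed 0 are {n0 stuck-at-0, n1 stuck-at-1, n2 stuck-at-1, n4 stuck-at-1, n5 stuck-at-0, n6 stuck-at-0}.
Test 2 (in0=0, in1=1, in2=0, in3=0, in4=0): fault-free n0=1, n1=1, n2=0, n3=1, n4=0, n5=1, n6=1 → 1; observed 1. Eliminates n2 stuck-at-1, n4 stuck-at-1, n5 stuck-at-0, n6 stuck-at-0.
Test 3 (in0=0, in1=0, in2=1, in3=0, in4=0): fault-free n0=0, n1=0, n2=0, n3=0, n4=0, n5=1, n6=1 → 1; observed 1. Eliminates n1 stuck-at-1.
Only n0 stuck-at-0 is consistent with every test.

n0 stuck-at-0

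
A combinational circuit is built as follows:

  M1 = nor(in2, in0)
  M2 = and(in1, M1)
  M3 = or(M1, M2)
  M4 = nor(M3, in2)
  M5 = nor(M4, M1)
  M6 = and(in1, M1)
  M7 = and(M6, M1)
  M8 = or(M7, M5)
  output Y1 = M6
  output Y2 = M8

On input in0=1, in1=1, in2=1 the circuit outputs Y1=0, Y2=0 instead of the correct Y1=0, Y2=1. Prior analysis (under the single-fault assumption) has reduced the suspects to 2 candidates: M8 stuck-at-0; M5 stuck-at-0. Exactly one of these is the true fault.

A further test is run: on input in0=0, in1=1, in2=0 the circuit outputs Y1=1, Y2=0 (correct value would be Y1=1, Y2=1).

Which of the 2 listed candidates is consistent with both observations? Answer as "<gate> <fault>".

Evaluate each candidate on input in0=0, in1=1, in2=0:
  M8 stuck-at-0: M1=1, M2=1, M3=1, M4=0, M5=0, M6=1, M7=1, M8=0 [stuck-at-0] → Y1=1, Y2=0 — matches
  M5 stuck-at-0: M1=1, M2=1, M3=1, M4=0, M5=0 [stuck-at-0], M6=1, M7=1, M8=1 → Y1=1, Y2=1 — eliminated
Only M8 stuck-at-0 reproduces the observed Y1=1, Y2=0.

M8 stuck-at-0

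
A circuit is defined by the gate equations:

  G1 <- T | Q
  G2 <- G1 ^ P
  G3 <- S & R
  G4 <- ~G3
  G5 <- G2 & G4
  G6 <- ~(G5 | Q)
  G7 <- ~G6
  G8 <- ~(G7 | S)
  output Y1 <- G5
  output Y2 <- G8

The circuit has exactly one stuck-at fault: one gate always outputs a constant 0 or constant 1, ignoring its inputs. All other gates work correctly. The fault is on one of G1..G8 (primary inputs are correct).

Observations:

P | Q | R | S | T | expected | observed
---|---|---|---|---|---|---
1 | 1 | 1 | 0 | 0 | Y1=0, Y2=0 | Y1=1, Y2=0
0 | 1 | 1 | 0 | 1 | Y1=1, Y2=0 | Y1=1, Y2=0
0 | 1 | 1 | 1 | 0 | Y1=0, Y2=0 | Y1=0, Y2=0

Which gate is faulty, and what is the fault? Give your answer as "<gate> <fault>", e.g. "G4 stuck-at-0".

G2 stuck-at-1

Fault-free values for test 1 (P=1, Q=1, R=1, S=0, T=0): G1=1, G2=0, G3=0, G4=1, G5=0, G6=0, G7=1, G8=0, giving Y1=0, Y2=0. Observed Y1=1, Y2=0.
Test 1: faults giving observed Y1=1, Y2=0 are {G1 stuck-at-0, G2 stuck-at-1, G5 stuck-at-1}.
Test 2 (P=0, Q=1, R=1, S=0, T=1): fault-free G1=1, G2=1, G3=0, G4=1, G5=1, G6=0, G7=1, G8=0 → Y1=1, Y2=0; observed Y1=1, Y2=0. Eliminates G1 stuck-at-0.
Test 3 (P=0, Q=1, R=1, S=1, T=0): fault-free G1=1, G2=1, G3=1, G4=0, G5=0, G6=0, G7=1, G8=0 → Y1=0, Y2=0; observed Y1=0, Y2=0. Eliminates G5 stuck-at-1.
Only G2 stuck-at-1 is consistent with every test.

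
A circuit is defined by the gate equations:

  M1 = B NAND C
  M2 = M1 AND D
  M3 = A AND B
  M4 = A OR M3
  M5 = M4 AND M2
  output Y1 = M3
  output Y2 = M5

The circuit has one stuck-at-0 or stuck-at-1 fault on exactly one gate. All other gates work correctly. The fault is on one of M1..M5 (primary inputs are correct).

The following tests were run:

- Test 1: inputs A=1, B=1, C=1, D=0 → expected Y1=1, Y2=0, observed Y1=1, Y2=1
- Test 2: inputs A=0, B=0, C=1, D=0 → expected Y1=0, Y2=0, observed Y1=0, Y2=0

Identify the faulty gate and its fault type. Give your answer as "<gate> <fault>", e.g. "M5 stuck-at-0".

Fault-free values for test 1 (A=1, B=1, C=1, D=0): M1=0, M2=0, M3=1, M4=1, M5=0, giving Y1=1, Y2=0. Observed Y1=1, Y2=1.
Test 1: faults giving observed Y1=1, Y2=1 are {M2 stuck-at-1, M5 stuck-at-1}.
Test 2 (A=0, B=0, C=1, D=0): fault-free M1=1, M2=0, M3=0, M4=0, M5=0 → Y1=0, Y2=0; observed Y1=0, Y2=0. Eliminates M5 stuck-at-1.
Only M2 stuck-at-1 is consistent with every test.

M2 stuck-at-1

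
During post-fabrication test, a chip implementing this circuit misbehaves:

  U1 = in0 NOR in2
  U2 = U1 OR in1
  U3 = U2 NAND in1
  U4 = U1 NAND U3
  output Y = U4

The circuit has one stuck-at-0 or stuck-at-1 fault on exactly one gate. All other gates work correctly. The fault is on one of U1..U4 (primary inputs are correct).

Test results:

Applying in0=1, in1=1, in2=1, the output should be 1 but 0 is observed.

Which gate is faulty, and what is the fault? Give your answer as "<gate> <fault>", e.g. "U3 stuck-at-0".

Fault-free values for test 1 (in0=1, in1=1, in2=1): U1=0, U2=1, U3=0, U4=1, giving Y=1. Observed 0.
Test 1: faults giving observed 0 are {U4 stuck-at-0}.
Only U4 stuck-at-0 is consistent with every test.

U4 stuck-at-0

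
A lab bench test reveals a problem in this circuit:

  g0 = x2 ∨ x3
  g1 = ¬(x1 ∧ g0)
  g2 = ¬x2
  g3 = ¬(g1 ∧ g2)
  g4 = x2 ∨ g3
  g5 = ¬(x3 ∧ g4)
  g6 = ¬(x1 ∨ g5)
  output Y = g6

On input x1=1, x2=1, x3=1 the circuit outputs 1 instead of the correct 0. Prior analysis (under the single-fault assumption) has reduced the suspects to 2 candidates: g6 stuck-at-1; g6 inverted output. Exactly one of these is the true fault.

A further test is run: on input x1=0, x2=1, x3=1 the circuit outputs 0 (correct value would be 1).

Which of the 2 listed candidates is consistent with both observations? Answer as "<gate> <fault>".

g6 inverted output

Evaluate each candidate on input x1=0, x2=1, x3=1:
  g6 stuck-at-1: g0=1, g1=1, g2=0, g3=1, g4=1, g5=0, g6=1 [stuck-at-1] → 1 — eliminated
  g6 inverted output: g0=1, g1=1, g2=0, g3=1, g4=1, g5=0, g6=0 [inverted output] → 0 — matches
Only g6 inverted output reproduces the observed 0.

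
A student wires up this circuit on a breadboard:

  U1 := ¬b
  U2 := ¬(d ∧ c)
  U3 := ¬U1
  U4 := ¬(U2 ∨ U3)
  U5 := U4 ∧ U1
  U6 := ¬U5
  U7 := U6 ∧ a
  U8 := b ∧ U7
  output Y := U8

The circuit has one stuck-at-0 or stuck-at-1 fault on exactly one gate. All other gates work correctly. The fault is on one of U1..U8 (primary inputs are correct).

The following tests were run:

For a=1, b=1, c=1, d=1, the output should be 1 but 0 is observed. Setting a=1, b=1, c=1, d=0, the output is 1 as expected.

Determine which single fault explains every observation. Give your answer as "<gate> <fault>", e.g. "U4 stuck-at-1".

Fault-free values for test 1 (a=1, b=1, c=1, d=1): U1=0, U2=0, U3=1, U4=0, U5=0, U6=1, U7=1, U8=1, giving Y=1. Observed 0.
Test 1: faults giving observed 0 are {U1 stuck-at-1, U5 stuck-at-1, U6 stuck-at-0, U7 stuck-at-0, U8 stuck-at-0}.
Test 2 (a=1, b=1, c=1, d=0): fault-free U1=0, U2=1, U3=1, U4=0, U5=0, U6=1, U7=1, U8=1 → 1; observed 1. Eliminates U5 stuck-at-1, U6 stuck-at-0, U7 stuck-at-0, U8 stuck-at-0.
Only U1 stuck-at-1 is consistent with every test.

U1 stuck-at-1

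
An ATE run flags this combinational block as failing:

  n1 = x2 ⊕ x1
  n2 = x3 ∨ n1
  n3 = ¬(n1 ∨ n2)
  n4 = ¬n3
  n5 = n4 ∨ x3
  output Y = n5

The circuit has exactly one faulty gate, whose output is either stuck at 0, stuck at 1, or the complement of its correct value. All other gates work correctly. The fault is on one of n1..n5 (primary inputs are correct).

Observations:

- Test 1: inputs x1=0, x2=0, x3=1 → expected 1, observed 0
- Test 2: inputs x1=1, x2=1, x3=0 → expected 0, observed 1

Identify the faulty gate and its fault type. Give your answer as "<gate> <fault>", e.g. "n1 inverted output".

n5 inverted output

Fault-free values for test 1 (x1=0, x2=0, x3=1): n1=0, n2=1, n3=0, n4=1, n5=1, giving Y=1. Observed 0.
Test 1: faults giving observed 0 are {n5 stuck-at-0, n5 inverted output}.
Test 2 (x1=1, x2=1, x3=0): fault-free n1=0, n2=0, n3=1, n4=0, n5=0 → 0; observed 1. Eliminates n5 stuck-at-0.
Only n5 inverted output is consistent with every test.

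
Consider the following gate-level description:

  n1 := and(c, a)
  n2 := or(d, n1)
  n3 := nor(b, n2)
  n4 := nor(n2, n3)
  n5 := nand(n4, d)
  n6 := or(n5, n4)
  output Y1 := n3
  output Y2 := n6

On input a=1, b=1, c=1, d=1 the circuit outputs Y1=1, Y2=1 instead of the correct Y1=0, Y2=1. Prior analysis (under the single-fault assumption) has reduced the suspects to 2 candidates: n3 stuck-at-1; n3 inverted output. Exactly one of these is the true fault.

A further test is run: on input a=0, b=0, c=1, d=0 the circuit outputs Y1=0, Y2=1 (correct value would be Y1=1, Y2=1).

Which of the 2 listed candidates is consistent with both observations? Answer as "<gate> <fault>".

n3 inverted output

Evaluate each candidate on input a=0, b=0, c=1, d=0:
  n3 stuck-at-1: n1=0, n2=0, n3=1 [stuck-at-1], n4=0, n5=1, n6=1 → Y1=1, Y2=1 — eliminated
  n3 inverted output: n1=0, n2=0, n3=0 [inverted output], n4=1, n5=1, n6=1 → Y1=0, Y2=1 — matches
Only n3 inverted output reproduces the observed Y1=0, Y2=1.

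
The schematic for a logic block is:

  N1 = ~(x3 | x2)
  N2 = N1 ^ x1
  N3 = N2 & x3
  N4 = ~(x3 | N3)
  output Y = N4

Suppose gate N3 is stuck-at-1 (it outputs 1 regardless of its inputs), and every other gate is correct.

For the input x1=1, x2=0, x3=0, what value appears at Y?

0

Propagate with N3 forced: N1=1, N2=0, N3=1 [stuck-at-1], N4=0.
So Y = 0. (Without the fault it would be 1.)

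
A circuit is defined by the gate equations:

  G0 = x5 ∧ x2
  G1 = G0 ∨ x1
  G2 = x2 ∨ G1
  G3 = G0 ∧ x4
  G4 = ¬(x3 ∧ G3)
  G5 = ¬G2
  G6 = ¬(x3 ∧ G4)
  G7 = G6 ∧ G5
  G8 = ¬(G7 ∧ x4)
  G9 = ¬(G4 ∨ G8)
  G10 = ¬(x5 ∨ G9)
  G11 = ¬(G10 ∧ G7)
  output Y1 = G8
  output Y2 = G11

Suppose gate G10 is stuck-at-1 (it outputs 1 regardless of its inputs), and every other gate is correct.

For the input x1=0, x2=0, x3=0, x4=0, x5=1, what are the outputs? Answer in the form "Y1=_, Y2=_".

Y1=1, Y2=0

Propagate with G10 forced: G0=0, G1=0, G2=0, G3=0, G4=1, G5=1, G6=1, G7=1, G8=1, G9=0, G10=1 [stuck-at-1], G11=0.
So the outputs are Y1=1, Y2=0. (Without the fault they would be Y1=1, Y2=1.)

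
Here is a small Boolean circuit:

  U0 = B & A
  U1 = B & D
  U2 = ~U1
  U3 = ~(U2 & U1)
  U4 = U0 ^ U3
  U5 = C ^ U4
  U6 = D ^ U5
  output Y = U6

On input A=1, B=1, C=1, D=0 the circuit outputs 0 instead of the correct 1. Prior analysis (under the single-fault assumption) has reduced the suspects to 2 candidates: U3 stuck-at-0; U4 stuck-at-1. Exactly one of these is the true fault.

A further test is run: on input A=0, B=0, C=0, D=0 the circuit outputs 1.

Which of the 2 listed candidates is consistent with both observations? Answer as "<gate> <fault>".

Evaluate each candidate on input A=0, B=0, C=0, D=0:
  U3 stuck-at-0: U0=0, U1=0, U2=1, U3=0 [stuck-at-0], U4=0, U5=0, U6=0 → 0 — eliminated
  U4 stuck-at-1: U0=0, U1=0, U2=1, U3=1, U4=1 [stuck-at-1], U5=1, U6=1 → 1 — matches
Only U4 stuck-at-1 reproduces the observed 1.

U4 stuck-at-1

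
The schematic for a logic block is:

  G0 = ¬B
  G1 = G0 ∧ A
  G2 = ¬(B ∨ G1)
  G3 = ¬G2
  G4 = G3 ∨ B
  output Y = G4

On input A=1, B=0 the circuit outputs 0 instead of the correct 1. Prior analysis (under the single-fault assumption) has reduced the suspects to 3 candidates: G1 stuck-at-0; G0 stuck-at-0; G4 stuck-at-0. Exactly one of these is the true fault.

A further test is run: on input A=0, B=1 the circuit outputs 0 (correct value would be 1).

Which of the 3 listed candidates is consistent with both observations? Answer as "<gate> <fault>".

G4 stuck-at-0

Evaluate each candidate on input A=0, B=1:
  G1 stuck-at-0: G0=0, G1=0 [stuck-at-0], G2=0, G3=1, G4=1 → 1 — eliminated
  G0 stuck-at-0: G0=0 [stuck-at-0], G1=0, G2=0, G3=1, G4=1 → 1 — eliminated
  G4 stuck-at-0: G0=0, G1=0, G2=0, G3=1, G4=0 [stuck-at-0] → 0 — matches
Only G4 stuck-at-0 reproduces the observed 0.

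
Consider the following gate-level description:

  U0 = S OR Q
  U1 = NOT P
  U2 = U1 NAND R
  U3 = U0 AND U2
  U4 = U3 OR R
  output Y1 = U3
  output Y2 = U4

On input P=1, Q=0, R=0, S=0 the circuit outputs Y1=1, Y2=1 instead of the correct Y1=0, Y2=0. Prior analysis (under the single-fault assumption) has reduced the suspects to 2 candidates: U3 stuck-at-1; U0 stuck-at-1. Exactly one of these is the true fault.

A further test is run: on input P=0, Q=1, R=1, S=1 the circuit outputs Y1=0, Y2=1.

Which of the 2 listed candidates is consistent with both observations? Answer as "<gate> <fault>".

U0 stuck-at-1

Evaluate each candidate on input P=0, Q=1, R=1, S=1:
  U3 stuck-at-1: U0=1, U1=1, U2=0, U3=1 [stuck-at-1], U4=1 → Y1=1, Y2=1 — eliminated
  U0 stuck-at-1: U0=1 [stuck-at-1], U1=1, U2=0, U3=0, U4=1 → Y1=0, Y2=1 — matches
Only U0 stuck-at-1 reproduces the observed Y1=0, Y2=1.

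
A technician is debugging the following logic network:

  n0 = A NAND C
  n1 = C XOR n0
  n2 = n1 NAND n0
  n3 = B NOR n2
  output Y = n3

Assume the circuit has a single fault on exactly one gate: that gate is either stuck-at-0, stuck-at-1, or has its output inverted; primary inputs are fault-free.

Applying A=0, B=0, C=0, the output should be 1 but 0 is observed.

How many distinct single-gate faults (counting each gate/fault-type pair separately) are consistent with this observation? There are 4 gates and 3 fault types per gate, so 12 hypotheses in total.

Fault-free: n0=1, n1=1, n2=0, n3=1 → 1. Observed 0.
  n0 stuck-at-0: output 0 ✓
  n0 stuck-at-1: output 1 ✗
  n0 inverted output: output 0 ✓
  n1 stuck-at-0: output 0 ✓
  n1 stuck-at-1: output 1 ✗
  n1 inverted output: output 0 ✓
  n2 stuck-at-0: output 1 ✗
  n2 stuck-at-1: output 0 ✓
  n2 inverted output: output 0 ✓
  n3 stuck-at-0: output 0 ✓
  n3 stuck-at-1: output 1 ✗
  n3 inverted output: output 0 ✓
Consistent faults: {n0 stuck-at-0, n0 inverted output, n1 stuck-at-0, n1 inverted output, n2 stuck-at-1, n2 inverted output, n3 stuck-at-0, n3 inverted output} — 8 in all.

8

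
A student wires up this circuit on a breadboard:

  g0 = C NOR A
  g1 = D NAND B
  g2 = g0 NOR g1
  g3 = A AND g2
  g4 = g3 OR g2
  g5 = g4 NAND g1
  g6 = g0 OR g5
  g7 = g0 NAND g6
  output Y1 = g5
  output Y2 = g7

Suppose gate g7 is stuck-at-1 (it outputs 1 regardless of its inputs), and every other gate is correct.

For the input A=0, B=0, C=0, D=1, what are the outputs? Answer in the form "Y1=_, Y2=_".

Propagate with g7 forced: g0=1, g1=1, g2=0, g3=0, g4=0, g5=1, g6=1, g7=1 [stuck-at-1].
So the outputs are Y1=1, Y2=1. (Without the fault they would be Y1=1, Y2=0.)

Y1=1, Y2=1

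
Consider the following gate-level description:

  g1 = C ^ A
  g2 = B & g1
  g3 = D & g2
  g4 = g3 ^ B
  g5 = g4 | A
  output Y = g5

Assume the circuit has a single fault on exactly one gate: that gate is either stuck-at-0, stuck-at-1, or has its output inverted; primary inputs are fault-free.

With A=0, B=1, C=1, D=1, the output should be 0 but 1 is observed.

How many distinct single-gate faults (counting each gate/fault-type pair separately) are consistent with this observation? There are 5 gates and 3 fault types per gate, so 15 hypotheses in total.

Fault-free: g1=1, g2=1, g3=1, g4=0, g5=0 → 0. Observed 1.
  g1: stuck-at-0, inverted output ✓; others ✗
  g2: stuck-at-0, inverted output ✓; others ✗
  g3: stuck-at-0, inverted output ✓; others ✗
  g4: stuck-at-1, inverted output ✓; others ✗
  g5: stuck-at-1, inverted output ✓; others ✗
Consistent faults: {g1 stuck-at-0, g1 inverted output, g2 stuck-at-0, g2 inverted output, g3 stuck-at-0, g3 inverted output, g4 stuck-at-1, g4 inverted output, g5 stuck-at-1, g5 inverted output} — 10 in all.

10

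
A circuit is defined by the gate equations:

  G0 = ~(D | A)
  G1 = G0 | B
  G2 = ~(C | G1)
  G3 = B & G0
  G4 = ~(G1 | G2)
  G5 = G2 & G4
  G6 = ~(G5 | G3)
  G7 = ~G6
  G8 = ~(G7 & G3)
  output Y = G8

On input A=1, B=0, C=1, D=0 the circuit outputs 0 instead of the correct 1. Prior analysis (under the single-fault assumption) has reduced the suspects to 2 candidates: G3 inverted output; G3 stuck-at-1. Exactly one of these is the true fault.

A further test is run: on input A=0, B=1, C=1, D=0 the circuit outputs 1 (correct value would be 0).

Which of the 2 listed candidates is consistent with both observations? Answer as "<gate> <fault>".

Evaluate each candidate on input A=0, B=1, C=1, D=0:
  G3 inverted output: G0=1, G1=1, G2=0, G3=0 [inverted output], G4=0, G5=0, G6=1, G7=0, G8=1 → 1 — matches
  G3 stuck-at-1: G0=1, G1=1, G2=0, G3=1 [stuck-at-1], G4=0, G5=0, G6=0, G7=1, G8=0 → 0 — eliminated
Only G3 inverted output reproduces the observed 1.

G3 inverted output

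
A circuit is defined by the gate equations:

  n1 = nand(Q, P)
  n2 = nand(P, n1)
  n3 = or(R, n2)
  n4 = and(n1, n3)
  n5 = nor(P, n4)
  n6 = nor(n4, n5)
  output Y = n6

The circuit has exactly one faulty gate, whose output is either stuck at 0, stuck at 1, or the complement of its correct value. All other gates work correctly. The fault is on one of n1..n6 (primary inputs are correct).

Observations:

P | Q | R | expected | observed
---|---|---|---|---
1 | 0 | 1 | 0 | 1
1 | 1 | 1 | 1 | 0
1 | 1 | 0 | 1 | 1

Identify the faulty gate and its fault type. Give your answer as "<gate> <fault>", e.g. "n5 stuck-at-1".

Fault-free values for test 1 (P=1, Q=0, R=1): n1=1, n2=0, n3=1, n4=1, n5=0, n6=0, giving Y=0. Observed 1.
Test 1: faults giving observed 1 are {n1 stuck-at-0, n1 inverted output, n3 stuck-at-0, n3 inverted output, n4 stuck-at-0, n4 inverted output, n6 stuck-at-1, n6 inverted output}.
Test 2 (P=1, Q=1, R=1): fault-free n1=0, n2=1, n3=1, n4=0, n5=0, n6=1 → 1; observed 0. Eliminates n1 stuck-at-0, n3 stuck-at-0, n3 inverted output, n4 stuck-at-0, n6 stuck-at-1.
Test 3 (P=1, Q=1, R=0): fault-free n1=0, n2=1, n3=1, n4=0, n5=0, n6=1 → 1; observed 1. Eliminates n4 inverted output, n6 inverted output.
Only n1 inverted output is consistent with every test.

n1 inverted output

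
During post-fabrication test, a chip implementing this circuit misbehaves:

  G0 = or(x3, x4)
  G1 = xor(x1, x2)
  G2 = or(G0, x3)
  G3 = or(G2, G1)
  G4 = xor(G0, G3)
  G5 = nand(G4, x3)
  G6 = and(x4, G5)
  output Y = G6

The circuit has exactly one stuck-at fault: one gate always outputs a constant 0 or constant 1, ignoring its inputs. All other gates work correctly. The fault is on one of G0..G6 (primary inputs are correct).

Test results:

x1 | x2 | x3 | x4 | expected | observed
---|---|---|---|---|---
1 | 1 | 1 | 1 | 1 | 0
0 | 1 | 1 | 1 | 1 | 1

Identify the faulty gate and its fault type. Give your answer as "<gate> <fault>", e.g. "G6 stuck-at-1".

G2 stuck-at-0

Fault-free values for test 1 (x1=1, x2=1, x3=1, x4=1): G0=1, G1=0, G2=1, G3=1, G4=0, G5=1, G6=1, giving Y=1. Observed 0.
Test 1: faults giving observed 0 are {G0 stuck-at-0, G2 stuck-at-0, G3 stuck-at-0, G4 stuck-at-1, G5 stuck-at-0, G6 stuck-at-0}.
Test 2 (x1=0, x2=1, x3=1, x4=1): fault-free G0=1, G1=1, G2=1, G3=1, G4=0, G5=1, G6=1 → 1; observed 1. Eliminates G0 stuck-at-0, G3 stuck-at-0, G4 stuck-at-1, G5 stuck-at-0, G6 stuck-at-0.
Only G2 stuck-at-0 is consistent with every test.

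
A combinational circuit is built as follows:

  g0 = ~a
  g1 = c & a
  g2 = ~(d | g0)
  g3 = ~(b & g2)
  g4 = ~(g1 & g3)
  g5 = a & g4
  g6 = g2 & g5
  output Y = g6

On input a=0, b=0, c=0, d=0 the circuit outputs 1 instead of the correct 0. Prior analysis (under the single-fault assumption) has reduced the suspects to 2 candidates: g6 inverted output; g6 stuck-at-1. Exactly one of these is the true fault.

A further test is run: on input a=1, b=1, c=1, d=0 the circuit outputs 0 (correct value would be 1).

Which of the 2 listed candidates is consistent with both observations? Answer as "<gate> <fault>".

Evaluate each candidate on input a=1, b=1, c=1, d=0:
  g6 inverted output: g0=0, g1=1, g2=1, g3=0, g4=1, g5=1, g6=0 [inverted output] → 0 — matches
  g6 stuck-at-1: g0=0, g1=1, g2=1, g3=0, g4=1, g5=1, g6=1 [stuck-at-1] → 1 — eliminated
Only g6 inverted output reproduces the observed 0.

g6 inverted output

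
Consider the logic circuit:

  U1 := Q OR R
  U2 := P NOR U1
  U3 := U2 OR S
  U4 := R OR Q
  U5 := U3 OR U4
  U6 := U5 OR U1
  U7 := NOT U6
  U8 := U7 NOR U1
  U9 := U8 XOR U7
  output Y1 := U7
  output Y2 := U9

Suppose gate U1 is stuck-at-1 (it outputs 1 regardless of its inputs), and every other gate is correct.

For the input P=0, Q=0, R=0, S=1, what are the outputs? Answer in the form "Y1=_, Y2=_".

Y1=0, Y2=0

Propagate with U1 forced: U1=1 [stuck-at-1], U2=0, U3=1, U4=0, U5=1, U6=1, U7=0, U8=0, U9=0.
So the outputs are Y1=0, Y2=0. (Without the fault they would be Y1=0, Y2=1.)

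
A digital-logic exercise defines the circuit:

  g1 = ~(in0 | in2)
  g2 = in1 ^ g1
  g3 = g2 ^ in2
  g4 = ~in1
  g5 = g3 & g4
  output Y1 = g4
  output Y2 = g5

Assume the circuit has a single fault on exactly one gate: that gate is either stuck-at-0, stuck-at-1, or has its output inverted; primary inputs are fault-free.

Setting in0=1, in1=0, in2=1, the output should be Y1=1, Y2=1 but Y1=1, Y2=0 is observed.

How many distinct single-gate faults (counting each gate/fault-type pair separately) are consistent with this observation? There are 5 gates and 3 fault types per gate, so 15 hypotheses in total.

8

Fault-free: g1=0, g2=0, g3=1, g4=1, g5=1 → Y1=1, Y2=1. Observed Y1=1, Y2=0.
  g1: stuck-at-1, inverted output ✓; others ✗
  g2: stuck-at-1, inverted output ✓; others ✗
  g3: stuck-at-0, inverted output ✓; others ✗
  g4: none of the 3 fault types match ✗
  g5: stuck-at-0, inverted output ✓; others ✗
Consistent faults: {g1 stuck-at-1, g1 inverted output, g2 stuck-at-1, g2 inverted output, g3 stuck-at-0, g3 inverted output, g5 stuck-at-0, g5 inverted output} — 8 in all.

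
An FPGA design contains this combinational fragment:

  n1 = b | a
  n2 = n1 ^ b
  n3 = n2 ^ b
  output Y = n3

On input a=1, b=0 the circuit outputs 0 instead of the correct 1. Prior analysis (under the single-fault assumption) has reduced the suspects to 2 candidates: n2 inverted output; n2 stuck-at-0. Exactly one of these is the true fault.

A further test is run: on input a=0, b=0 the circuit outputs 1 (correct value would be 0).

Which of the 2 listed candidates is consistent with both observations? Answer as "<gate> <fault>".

Evaluate each candidate on input a=0, b=0:
  n2 inverted output: n1=0, n2=1 [inverted output], n3=1 → 1 — matches
  n2 stuck-at-0: n1=0, n2=0 [stuck-at-0], n3=0 → 0 — eliminated
Only n2 inverted output reproduces the observed 1.

n2 inverted output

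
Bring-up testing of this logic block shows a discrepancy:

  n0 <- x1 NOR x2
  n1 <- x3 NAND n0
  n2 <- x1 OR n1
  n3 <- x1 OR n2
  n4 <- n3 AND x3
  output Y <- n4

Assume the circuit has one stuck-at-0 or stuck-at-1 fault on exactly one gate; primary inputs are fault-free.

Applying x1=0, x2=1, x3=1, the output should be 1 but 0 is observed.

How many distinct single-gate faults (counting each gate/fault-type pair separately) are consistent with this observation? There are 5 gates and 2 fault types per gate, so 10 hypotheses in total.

5

Fault-free: n0=0, n1=1, n2=1, n3=1, n4=1 → 1. Observed 0.
  n0 stuck-at-0: output 1 ✗
  n0 stuck-at-1: output 0 ✓
  n1 stuck-at-0: output 0 ✓
  n1 stuck-at-1: output 1 ✗
  n2 stuck-at-0: output 0 ✓
  n2 stuck-at-1: output 1 ✗
  n3 stuck-at-0: output 0 ✓
  n3 stuck-at-1: output 1 ✗
  n4 stuck-at-0: output 0 ✓
  n4 stuck-at-1: output 1 ✗
Consistent faults: {n0 stuck-at-1, n1 stuck-at-0, n2 stuck-at-0, n3 stuck-at-0, n4 stuck-at-0} — 5 in all.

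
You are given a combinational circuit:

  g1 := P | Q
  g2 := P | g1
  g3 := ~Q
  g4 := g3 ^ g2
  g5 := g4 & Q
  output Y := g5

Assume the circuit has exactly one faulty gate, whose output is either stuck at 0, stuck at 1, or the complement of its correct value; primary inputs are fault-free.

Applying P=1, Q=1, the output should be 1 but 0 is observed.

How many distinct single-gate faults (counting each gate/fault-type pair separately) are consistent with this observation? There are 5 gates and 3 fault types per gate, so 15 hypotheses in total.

8

Fault-free: g1=1, g2=1, g3=0, g4=1, g5=1 → 1. Observed 0.
  g1: none of the 3 fault types match ✗
  g2: stuck-at-0, inverted output ✓; others ✗
  g3: stuck-at-1, inverted output ✓; others ✗
  g4: stuck-at-0, inverted output ✓; others ✗
  g5: stuck-at-0, inverted output ✓; others ✗
Consistent faults: {g2 stuck-at-0, g2 inverted output, g3 stuck-at-1, g3 inverted output, g4 stuck-at-0, g4 inverted output, g5 stuck-at-0, g5 inverted output} — 8 in all.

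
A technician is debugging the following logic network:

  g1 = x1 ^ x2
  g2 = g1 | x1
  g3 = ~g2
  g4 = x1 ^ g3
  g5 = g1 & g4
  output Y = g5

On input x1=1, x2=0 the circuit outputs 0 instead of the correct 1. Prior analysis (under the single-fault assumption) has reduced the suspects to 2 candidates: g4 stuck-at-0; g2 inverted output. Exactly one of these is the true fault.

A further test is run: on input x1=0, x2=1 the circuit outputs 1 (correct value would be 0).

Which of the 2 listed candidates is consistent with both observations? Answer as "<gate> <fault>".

Evaluate each candidate on input x1=0, x2=1:
  g4 stuck-at-0: g1=1, g2=1, g3=0, g4=0 [stuck-at-0], g5=0 → 0 — eliminated
  g2 inverted output: g1=1, g2=0 [inverted output], g3=1, g4=1, g5=1 → 1 — matches
Only g2 inverted output reproduces the observed 1.

g2 inverted output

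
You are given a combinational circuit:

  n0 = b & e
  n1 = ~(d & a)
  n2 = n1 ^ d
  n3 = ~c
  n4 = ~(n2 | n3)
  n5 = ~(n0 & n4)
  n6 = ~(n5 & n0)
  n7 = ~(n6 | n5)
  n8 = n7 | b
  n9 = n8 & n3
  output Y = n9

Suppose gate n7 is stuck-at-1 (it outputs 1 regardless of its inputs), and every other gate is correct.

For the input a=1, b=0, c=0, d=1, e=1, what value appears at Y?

Propagate with n7 forced: n0=0, n1=0, n2=1, n3=1, n4=0, n5=1, n6=1, n7=1 [stuck-at-1], n8=1, n9=1.
So Y = 1. (Without the fault it would be 0.)

1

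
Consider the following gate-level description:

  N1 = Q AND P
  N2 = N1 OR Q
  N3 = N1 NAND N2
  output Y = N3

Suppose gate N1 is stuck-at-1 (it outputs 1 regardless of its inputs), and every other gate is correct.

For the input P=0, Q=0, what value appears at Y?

0

Propagate with N1 forced: N1=1 [stuck-at-1], N2=1, N3=0.
So Y = 0. (Without the fault it would be 1.)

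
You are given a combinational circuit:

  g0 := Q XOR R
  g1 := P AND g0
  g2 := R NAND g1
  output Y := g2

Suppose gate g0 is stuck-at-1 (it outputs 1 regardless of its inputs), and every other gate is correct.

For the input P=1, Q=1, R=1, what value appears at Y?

0

Propagate with g0 forced: g0=1 [stuck-at-1], g1=1, g2=0.
So Y = 0. (Without the fault it would be 1.)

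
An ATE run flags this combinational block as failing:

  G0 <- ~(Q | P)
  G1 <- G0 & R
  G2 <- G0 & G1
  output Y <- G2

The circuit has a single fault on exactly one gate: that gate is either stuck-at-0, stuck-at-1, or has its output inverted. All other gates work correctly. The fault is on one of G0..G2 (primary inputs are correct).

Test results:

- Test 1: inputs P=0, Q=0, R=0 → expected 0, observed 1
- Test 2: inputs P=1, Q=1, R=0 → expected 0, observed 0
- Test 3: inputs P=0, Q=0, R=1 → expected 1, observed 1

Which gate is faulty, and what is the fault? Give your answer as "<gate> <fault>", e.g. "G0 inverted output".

G1 stuck-at-1

Fault-free values for test 1 (P=0, Q=0, R=0): G0=1, G1=0, G2=0, giving Y=0. Observed 1.
Test 1: faults giving observed 1 are {G1 stuck-at-1, G1 inverted output, G2 stuck-at-1, G2 inverted output}.
Test 2 (P=1, Q=1, R=0): fault-free G0=0, G1=0, G2=0 → 0; observed 0. Eliminates G2 stuck-at-1, G2 inverted output.
Test 3 (P=0, Q=0, R=1): fault-free G0=1, G1=1, G2=1 → 1; observed 1. Eliminates G1 inverted output.
Only G1 stuck-at-1 is consistent with every test.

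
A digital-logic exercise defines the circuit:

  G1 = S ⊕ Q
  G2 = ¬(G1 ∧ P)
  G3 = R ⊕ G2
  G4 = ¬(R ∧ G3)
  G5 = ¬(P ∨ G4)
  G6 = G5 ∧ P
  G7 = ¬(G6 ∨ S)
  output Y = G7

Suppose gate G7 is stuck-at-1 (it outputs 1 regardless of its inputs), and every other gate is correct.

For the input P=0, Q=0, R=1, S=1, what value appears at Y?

Propagate with G7 forced: G1=1, G2=1, G3=0, G4=1, G5=0, G6=0, G7=1 [stuck-at-1].
So Y = 1. (Without the fault it would be 0.)

1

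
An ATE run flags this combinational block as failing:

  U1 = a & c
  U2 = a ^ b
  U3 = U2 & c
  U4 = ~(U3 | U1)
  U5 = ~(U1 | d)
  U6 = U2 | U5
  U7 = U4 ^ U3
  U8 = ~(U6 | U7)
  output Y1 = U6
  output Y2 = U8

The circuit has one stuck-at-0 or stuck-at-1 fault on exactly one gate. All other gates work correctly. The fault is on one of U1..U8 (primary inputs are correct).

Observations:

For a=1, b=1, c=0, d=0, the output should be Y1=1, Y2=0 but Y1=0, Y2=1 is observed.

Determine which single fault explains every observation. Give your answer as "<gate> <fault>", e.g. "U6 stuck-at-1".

U1 stuck-at-1

Fault-free values for test 1 (a=1, b=1, c=0, d=0): U1=0, U2=0, U3=0, U4=1, U5=1, U6=1, U7=1, U8=0, giving Y1=1, Y2=0. Observed Y1=0, Y2=1.
Test 1: faults giving observed Y1=0, Y2=1 are {U1 stuck-at-1}.
Only U1 stuck-at-1 is consistent with every test.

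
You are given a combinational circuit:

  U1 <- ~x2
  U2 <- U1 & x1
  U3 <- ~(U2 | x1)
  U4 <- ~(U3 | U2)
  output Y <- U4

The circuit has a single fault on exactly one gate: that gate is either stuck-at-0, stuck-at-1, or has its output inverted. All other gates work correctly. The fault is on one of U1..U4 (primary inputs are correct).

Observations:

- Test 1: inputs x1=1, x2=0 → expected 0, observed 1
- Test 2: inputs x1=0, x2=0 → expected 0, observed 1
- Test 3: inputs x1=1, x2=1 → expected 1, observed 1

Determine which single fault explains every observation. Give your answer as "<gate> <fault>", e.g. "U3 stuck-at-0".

Fault-free values for test 1 (x1=1, x2=0): U1=1, U2=1, U3=0, U4=0, giving Y=0. Observed 1.
Test 1: faults giving observed 1 are {U1 stuck-at-0, U1 inverted output, U2 stuck-at-0, U2 inverted output, U4 stuck-at-1, U4 inverted output}.
Test 2 (x1=0, x2=0): fault-free U1=1, U2=0, U3=1, U4=0 → 0; observed 1. Eliminates U1 stuck-at-0, U1 inverted output, U2 stuck-at-0, U2 inverted output.
Test 3 (x1=1, x2=1): fault-free U1=0, U2=0, U3=0, U4=1 → 1; observed 1. Eliminates U4 inverted output.
Only U4 stuck-at-1 is consistent with every test.

U4 stuck-at-1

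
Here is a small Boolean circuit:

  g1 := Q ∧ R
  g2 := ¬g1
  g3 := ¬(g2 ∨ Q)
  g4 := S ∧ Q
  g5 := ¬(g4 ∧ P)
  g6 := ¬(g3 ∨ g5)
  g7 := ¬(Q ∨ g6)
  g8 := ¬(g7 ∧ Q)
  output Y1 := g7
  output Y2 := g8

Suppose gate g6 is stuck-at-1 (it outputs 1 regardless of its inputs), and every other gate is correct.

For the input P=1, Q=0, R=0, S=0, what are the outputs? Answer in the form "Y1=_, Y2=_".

Propagate with g6 forced: g1=0, g2=1, g3=0, g4=0, g5=1, g6=1 [stuck-at-1], g7=0, g8=1.
So the outputs are Y1=0, Y2=1. (Without the fault they would be Y1=1, Y2=1.)

Y1=0, Y2=1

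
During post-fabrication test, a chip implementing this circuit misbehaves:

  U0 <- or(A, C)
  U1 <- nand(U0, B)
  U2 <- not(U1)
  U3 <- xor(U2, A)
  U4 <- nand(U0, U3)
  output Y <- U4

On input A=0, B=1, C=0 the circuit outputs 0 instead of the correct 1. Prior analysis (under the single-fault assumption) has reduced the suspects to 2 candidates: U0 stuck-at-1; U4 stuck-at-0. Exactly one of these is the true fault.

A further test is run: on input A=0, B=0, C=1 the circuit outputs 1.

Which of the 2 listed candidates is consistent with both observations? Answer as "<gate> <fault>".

U0 stuck-at-1

Evaluate each candidate on input A=0, B=0, C=1:
  U0 stuck-at-1: U0=1 [stuck-at-1], U1=1, U2=0, U3=0, U4=1 → 1 — matches
  U4 stuck-at-0: U0=1, U1=1, U2=0, U3=0, U4=0 [stuck-at-0] → 0 — eliminated
Only U0 stuck-at-1 reproduces the observed 1.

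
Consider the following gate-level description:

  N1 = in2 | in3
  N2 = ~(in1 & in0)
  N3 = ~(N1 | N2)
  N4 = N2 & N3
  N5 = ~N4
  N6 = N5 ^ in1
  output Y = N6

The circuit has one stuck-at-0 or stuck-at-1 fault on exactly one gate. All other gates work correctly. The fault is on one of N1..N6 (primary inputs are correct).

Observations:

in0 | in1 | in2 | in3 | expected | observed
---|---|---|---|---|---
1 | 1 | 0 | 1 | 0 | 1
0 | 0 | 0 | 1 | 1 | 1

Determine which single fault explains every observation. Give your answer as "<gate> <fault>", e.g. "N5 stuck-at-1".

Fault-free values for test 1 (in0=1, in1=1, in2=0, in3=1): N1=1, N2=0, N3=0, N4=0, N5=1, N6=0, giving Y=0. Observed 1.
Test 1: faults giving observed 1 are {N4 stuck-at-1, N5 stuck-at-0, N6 stuck-at-1}.
Test 2 (in0=0, in1=0, in2=0, in3=1): fault-free N1=1, N2=1, N3=0, N4=0, N5=1, N6=1 → 1; observed 1. Eliminates N4 stuck-at-1, N5 stuck-at-0.
Only N6 stuck-at-1 is consistent with every test.

N6 stuck-at-1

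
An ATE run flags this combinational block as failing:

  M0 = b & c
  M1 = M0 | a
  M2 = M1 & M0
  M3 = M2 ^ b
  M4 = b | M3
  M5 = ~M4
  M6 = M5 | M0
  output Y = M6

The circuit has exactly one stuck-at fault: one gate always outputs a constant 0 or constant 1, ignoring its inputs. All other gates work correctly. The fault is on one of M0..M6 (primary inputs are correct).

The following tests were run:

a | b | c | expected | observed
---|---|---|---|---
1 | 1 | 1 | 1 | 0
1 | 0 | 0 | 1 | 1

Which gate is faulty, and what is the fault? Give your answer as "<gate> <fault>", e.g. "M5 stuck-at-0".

Fault-free values for test 1 (a=1, b=1, c=1): M0=1, M1=1, M2=1, M3=0, M4=1, M5=0, M6=1, giving Y=1. Observed 0.
Test 1: faults giving observed 0 are {M0 stuck-at-0, M6 stuck-at-0}.
Test 2 (a=1, b=0, c=0): fault-free M0=0, M1=1, M2=0, M3=0, M4=0, M5=1, M6=1 → 1; observed 1. Eliminates M6 stuck-at-0.
Only M0 stuck-at-0 is consistent with every test.

M0 stuck-at-0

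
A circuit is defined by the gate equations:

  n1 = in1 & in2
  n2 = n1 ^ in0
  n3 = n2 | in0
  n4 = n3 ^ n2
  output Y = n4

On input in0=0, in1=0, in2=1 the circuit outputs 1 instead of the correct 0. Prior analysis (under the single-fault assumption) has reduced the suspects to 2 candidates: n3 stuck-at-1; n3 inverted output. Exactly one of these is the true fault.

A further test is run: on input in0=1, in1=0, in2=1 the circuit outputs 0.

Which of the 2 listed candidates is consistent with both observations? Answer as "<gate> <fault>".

Evaluate each candidate on input in0=1, in1=0, in2=1:
  n3 stuck-at-1: n1=0, n2=1, n3=1 [stuck-at-1], n4=0 → 0 — matches
  n3 inverted output: n1=0, n2=1, n3=0 [inverted output], n4=1 → 1 — eliminated
Only n3 stuck-at-1 reproduces the observed 0.

n3 stuck-at-1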